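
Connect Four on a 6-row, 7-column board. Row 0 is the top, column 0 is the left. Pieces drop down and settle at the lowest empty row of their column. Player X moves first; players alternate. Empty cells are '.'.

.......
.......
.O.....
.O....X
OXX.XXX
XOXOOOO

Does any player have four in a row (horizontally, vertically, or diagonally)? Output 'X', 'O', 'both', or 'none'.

O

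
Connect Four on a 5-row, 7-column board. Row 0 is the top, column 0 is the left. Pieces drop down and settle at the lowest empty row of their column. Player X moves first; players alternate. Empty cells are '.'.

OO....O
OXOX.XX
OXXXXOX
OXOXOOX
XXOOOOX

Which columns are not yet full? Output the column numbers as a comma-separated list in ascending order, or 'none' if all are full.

Answer: 2,3,4,5

Derivation:
col 0: top cell = 'O' → FULL
col 1: top cell = 'O' → FULL
col 2: top cell = '.' → open
col 3: top cell = '.' → open
col 4: top cell = '.' → open
col 5: top cell = '.' → open
col 6: top cell = 'O' → FULL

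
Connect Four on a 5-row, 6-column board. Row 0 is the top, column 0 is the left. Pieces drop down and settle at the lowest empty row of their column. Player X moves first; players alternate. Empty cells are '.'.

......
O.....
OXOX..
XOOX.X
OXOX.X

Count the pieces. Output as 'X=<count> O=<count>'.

X=8 O=7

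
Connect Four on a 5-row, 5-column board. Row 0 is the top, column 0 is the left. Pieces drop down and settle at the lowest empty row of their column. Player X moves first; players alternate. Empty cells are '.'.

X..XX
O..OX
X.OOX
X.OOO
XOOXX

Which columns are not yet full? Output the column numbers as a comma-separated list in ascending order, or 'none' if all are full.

col 0: top cell = 'X' → FULL
col 1: top cell = '.' → open
col 2: top cell = '.' → open
col 3: top cell = 'X' → FULL
col 4: top cell = 'X' → FULL

Answer: 1,2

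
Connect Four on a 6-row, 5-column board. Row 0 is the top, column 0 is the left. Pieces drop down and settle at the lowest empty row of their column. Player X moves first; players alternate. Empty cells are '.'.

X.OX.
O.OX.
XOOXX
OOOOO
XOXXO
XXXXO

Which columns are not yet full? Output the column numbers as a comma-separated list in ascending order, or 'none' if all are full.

col 0: top cell = 'X' → FULL
col 1: top cell = '.' → open
col 2: top cell = 'O' → FULL
col 3: top cell = 'X' → FULL
col 4: top cell = '.' → open

Answer: 1,4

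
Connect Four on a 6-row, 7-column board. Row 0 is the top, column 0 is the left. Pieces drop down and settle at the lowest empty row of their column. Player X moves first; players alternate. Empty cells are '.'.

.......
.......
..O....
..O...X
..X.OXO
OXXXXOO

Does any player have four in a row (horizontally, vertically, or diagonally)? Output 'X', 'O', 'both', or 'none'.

X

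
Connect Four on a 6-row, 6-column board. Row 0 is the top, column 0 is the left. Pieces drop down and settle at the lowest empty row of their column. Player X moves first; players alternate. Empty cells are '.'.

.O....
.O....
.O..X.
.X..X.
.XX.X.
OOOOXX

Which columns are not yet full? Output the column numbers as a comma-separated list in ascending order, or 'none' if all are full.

Answer: 0,2,3,4,5

Derivation:
col 0: top cell = '.' → open
col 1: top cell = 'O' → FULL
col 2: top cell = '.' → open
col 3: top cell = '.' → open
col 4: top cell = '.' → open
col 5: top cell = '.' → open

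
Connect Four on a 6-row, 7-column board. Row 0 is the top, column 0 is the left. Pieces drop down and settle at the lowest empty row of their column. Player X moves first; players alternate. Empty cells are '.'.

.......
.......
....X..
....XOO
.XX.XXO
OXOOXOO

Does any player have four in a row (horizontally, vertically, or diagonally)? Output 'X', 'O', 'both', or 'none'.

X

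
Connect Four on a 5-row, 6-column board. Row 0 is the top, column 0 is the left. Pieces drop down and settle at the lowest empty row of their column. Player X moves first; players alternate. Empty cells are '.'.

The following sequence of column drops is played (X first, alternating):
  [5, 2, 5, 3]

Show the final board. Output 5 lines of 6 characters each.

Answer: ......
......
......
.....X
..OO.X

Derivation:
Move 1: X drops in col 5, lands at row 4
Move 2: O drops in col 2, lands at row 4
Move 3: X drops in col 5, lands at row 3
Move 4: O drops in col 3, lands at row 4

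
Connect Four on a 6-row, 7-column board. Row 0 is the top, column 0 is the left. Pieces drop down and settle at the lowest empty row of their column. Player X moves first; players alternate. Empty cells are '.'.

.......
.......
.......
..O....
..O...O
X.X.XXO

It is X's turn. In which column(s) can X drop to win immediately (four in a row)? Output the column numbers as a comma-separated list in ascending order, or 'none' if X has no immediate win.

col 0: drop X → no win
col 1: drop X → no win
col 2: drop X → no win
col 3: drop X → WIN!
col 4: drop X → no win
col 5: drop X → no win
col 6: drop X → no win

Answer: 3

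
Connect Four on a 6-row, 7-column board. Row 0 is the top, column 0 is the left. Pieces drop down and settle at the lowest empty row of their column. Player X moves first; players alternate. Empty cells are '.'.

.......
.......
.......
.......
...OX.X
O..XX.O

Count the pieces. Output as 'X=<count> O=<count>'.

X=4 O=3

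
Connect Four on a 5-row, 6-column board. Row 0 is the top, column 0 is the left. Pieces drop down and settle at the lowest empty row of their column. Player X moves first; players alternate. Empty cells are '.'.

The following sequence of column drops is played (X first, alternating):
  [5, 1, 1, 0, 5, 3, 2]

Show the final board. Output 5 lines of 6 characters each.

Move 1: X drops in col 5, lands at row 4
Move 2: O drops in col 1, lands at row 4
Move 3: X drops in col 1, lands at row 3
Move 4: O drops in col 0, lands at row 4
Move 5: X drops in col 5, lands at row 3
Move 6: O drops in col 3, lands at row 4
Move 7: X drops in col 2, lands at row 4

Answer: ......
......
......
.X...X
OOXO.X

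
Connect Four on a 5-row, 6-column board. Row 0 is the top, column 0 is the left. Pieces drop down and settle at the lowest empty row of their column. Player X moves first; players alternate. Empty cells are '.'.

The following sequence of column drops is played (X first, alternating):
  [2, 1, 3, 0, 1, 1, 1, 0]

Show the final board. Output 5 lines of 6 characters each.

Move 1: X drops in col 2, lands at row 4
Move 2: O drops in col 1, lands at row 4
Move 3: X drops in col 3, lands at row 4
Move 4: O drops in col 0, lands at row 4
Move 5: X drops in col 1, lands at row 3
Move 6: O drops in col 1, lands at row 2
Move 7: X drops in col 1, lands at row 1
Move 8: O drops in col 0, lands at row 3

Answer: ......
.X....
.O....
OX....
OOXX..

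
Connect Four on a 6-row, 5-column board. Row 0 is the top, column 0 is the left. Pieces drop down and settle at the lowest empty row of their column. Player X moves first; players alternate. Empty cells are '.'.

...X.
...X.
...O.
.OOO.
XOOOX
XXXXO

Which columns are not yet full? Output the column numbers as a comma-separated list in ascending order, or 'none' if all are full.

col 0: top cell = '.' → open
col 1: top cell = '.' → open
col 2: top cell = '.' → open
col 3: top cell = 'X' → FULL
col 4: top cell = '.' → open

Answer: 0,1,2,4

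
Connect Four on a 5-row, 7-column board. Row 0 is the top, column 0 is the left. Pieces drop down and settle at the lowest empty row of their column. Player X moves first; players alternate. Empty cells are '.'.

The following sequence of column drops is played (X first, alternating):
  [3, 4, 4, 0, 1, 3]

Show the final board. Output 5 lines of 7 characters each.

Answer: .......
.......
.......
...OX..
OX.XO..

Derivation:
Move 1: X drops in col 3, lands at row 4
Move 2: O drops in col 4, lands at row 4
Move 3: X drops in col 4, lands at row 3
Move 4: O drops in col 0, lands at row 4
Move 5: X drops in col 1, lands at row 4
Move 6: O drops in col 3, lands at row 3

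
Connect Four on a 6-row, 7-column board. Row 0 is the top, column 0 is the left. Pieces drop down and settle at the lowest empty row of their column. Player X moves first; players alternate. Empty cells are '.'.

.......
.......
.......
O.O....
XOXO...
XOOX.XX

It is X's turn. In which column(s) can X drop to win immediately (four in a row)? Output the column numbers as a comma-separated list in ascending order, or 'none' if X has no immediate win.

Answer: 4

Derivation:
col 0: drop X → no win
col 1: drop X → no win
col 2: drop X → no win
col 3: drop X → no win
col 4: drop X → WIN!
col 5: drop X → no win
col 6: drop X → no win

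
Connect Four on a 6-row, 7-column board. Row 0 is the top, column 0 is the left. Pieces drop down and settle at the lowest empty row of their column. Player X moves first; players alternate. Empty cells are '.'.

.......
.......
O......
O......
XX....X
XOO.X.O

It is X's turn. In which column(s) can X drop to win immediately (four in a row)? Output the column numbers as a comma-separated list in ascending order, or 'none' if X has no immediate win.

Answer: none

Derivation:
col 0: drop X → no win
col 1: drop X → no win
col 2: drop X → no win
col 3: drop X → no win
col 4: drop X → no win
col 5: drop X → no win
col 6: drop X → no win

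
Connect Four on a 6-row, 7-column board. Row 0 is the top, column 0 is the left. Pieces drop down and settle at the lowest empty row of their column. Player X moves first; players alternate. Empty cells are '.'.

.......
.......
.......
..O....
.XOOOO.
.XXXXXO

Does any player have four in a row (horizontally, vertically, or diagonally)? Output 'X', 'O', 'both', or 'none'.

both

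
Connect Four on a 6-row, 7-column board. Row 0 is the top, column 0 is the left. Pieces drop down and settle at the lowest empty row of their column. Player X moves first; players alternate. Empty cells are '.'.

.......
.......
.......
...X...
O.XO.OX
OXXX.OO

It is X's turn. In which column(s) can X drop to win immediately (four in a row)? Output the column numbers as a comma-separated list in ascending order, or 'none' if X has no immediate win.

Answer: 4

Derivation:
col 0: drop X → no win
col 1: drop X → no win
col 2: drop X → no win
col 3: drop X → no win
col 4: drop X → WIN!
col 5: drop X → no win
col 6: drop X → no win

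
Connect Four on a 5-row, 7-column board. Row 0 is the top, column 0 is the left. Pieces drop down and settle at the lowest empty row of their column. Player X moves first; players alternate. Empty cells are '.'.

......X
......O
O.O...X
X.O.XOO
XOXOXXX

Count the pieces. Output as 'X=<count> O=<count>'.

X=9 O=8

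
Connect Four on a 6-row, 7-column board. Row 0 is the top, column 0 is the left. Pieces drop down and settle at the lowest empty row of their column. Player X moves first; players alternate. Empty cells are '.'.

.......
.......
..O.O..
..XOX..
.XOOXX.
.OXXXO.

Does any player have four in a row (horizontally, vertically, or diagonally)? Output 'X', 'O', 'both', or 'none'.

O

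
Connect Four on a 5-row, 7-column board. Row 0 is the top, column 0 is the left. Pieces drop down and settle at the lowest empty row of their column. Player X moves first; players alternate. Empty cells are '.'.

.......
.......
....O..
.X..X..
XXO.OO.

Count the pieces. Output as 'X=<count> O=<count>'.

X=4 O=4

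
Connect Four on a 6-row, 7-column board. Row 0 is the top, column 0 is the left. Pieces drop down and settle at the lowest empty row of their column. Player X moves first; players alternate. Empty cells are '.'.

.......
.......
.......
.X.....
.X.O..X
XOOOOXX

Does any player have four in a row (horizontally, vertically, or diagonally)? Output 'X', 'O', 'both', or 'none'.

O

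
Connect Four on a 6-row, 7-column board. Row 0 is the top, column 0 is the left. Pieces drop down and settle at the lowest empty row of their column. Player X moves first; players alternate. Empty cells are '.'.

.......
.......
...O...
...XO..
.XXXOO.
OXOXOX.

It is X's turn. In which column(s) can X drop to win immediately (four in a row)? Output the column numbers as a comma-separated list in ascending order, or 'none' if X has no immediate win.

col 0: drop X → WIN!
col 1: drop X → no win
col 2: drop X → no win
col 3: drop X → no win
col 4: drop X → WIN!
col 5: drop X → no win
col 6: drop X → no win

Answer: 0,4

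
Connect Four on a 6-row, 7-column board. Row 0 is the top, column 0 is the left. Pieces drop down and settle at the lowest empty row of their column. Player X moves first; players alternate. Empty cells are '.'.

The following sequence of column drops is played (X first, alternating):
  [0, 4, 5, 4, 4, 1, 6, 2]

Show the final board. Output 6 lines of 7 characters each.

Move 1: X drops in col 0, lands at row 5
Move 2: O drops in col 4, lands at row 5
Move 3: X drops in col 5, lands at row 5
Move 4: O drops in col 4, lands at row 4
Move 5: X drops in col 4, lands at row 3
Move 6: O drops in col 1, lands at row 5
Move 7: X drops in col 6, lands at row 5
Move 8: O drops in col 2, lands at row 5

Answer: .......
.......
.......
....X..
....O..
XOO.OXX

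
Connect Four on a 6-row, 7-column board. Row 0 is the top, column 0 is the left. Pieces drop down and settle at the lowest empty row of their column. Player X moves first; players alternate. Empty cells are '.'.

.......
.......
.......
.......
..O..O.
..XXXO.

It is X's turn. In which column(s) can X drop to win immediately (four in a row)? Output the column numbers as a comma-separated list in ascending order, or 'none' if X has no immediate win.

Answer: 1

Derivation:
col 0: drop X → no win
col 1: drop X → WIN!
col 2: drop X → no win
col 3: drop X → no win
col 4: drop X → no win
col 5: drop X → no win
col 6: drop X → no win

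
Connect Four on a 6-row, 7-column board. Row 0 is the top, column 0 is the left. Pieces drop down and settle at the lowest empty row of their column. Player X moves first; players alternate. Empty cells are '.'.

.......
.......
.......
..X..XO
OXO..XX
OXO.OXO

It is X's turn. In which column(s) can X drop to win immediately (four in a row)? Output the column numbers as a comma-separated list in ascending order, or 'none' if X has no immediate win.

Answer: 5

Derivation:
col 0: drop X → no win
col 1: drop X → no win
col 2: drop X → no win
col 3: drop X → no win
col 4: drop X → no win
col 5: drop X → WIN!
col 6: drop X → no win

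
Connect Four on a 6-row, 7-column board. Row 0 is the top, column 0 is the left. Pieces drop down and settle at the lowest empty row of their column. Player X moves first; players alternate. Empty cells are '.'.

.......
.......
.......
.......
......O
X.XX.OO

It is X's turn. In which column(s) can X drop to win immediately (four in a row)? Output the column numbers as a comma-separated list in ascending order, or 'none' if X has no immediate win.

col 0: drop X → no win
col 1: drop X → WIN!
col 2: drop X → no win
col 3: drop X → no win
col 4: drop X → no win
col 5: drop X → no win
col 6: drop X → no win

Answer: 1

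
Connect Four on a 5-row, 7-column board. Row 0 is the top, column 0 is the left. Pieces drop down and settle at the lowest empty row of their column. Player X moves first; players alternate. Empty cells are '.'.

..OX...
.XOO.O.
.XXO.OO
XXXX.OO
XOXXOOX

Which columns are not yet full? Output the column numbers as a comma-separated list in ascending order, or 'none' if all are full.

col 0: top cell = '.' → open
col 1: top cell = '.' → open
col 2: top cell = 'O' → FULL
col 3: top cell = 'X' → FULL
col 4: top cell = '.' → open
col 5: top cell = '.' → open
col 6: top cell = '.' → open

Answer: 0,1,4,5,6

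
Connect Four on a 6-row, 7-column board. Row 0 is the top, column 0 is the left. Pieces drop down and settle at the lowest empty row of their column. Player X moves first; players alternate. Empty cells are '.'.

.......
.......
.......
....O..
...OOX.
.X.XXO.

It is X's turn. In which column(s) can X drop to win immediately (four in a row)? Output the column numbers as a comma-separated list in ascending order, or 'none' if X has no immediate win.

col 0: drop X → no win
col 1: drop X → no win
col 2: drop X → WIN!
col 3: drop X → no win
col 4: drop X → no win
col 5: drop X → no win
col 6: drop X → no win

Answer: 2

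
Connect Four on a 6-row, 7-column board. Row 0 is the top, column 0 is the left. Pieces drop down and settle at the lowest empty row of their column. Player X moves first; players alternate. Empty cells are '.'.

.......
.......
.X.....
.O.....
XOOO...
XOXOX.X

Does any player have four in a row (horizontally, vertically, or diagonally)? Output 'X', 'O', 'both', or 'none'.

none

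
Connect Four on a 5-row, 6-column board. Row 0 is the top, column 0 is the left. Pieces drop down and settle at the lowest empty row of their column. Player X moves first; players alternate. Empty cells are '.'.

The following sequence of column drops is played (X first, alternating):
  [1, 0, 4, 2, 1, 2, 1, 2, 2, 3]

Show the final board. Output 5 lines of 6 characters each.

Move 1: X drops in col 1, lands at row 4
Move 2: O drops in col 0, lands at row 4
Move 3: X drops in col 4, lands at row 4
Move 4: O drops in col 2, lands at row 4
Move 5: X drops in col 1, lands at row 3
Move 6: O drops in col 2, lands at row 3
Move 7: X drops in col 1, lands at row 2
Move 8: O drops in col 2, lands at row 2
Move 9: X drops in col 2, lands at row 1
Move 10: O drops in col 3, lands at row 4

Answer: ......
..X...
.XO...
.XO...
OXOOX.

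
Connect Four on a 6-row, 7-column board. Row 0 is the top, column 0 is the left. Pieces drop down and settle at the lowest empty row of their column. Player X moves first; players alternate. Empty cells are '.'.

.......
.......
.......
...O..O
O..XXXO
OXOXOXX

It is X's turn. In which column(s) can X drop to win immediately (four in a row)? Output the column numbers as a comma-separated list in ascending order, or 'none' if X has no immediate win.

Answer: 2

Derivation:
col 0: drop X → no win
col 1: drop X → no win
col 2: drop X → WIN!
col 3: drop X → no win
col 4: drop X → no win
col 5: drop X → no win
col 6: drop X → no win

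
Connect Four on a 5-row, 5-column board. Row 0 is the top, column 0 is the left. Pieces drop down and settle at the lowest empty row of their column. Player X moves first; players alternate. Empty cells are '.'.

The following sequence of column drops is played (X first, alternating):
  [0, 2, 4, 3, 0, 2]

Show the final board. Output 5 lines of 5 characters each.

Answer: .....
.....
.....
X.O..
X.OOX

Derivation:
Move 1: X drops in col 0, lands at row 4
Move 2: O drops in col 2, lands at row 4
Move 3: X drops in col 4, lands at row 4
Move 4: O drops in col 3, lands at row 4
Move 5: X drops in col 0, lands at row 3
Move 6: O drops in col 2, lands at row 3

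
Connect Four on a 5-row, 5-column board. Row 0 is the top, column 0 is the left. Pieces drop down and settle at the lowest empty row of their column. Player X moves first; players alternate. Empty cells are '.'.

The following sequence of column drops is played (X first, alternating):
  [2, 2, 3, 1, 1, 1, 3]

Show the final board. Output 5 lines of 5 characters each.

Move 1: X drops in col 2, lands at row 4
Move 2: O drops in col 2, lands at row 3
Move 3: X drops in col 3, lands at row 4
Move 4: O drops in col 1, lands at row 4
Move 5: X drops in col 1, lands at row 3
Move 6: O drops in col 1, lands at row 2
Move 7: X drops in col 3, lands at row 3

Answer: .....
.....
.O...
.XOX.
.OXX.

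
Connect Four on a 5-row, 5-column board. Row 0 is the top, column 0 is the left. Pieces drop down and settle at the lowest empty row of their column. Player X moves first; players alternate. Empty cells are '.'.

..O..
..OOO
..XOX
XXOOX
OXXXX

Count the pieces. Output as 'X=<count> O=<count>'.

X=9 O=8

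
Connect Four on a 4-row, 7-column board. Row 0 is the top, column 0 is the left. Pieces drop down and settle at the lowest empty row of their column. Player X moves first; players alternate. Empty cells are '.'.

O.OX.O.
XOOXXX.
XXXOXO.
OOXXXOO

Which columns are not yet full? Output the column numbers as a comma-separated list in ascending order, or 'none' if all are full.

col 0: top cell = 'O' → FULL
col 1: top cell = '.' → open
col 2: top cell = 'O' → FULL
col 3: top cell = 'X' → FULL
col 4: top cell = '.' → open
col 5: top cell = 'O' → FULL
col 6: top cell = '.' → open

Answer: 1,4,6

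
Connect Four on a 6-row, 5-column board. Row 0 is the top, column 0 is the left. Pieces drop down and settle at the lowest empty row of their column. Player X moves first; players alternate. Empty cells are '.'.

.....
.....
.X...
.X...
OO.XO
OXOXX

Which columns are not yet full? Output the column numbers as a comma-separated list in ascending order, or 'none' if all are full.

col 0: top cell = '.' → open
col 1: top cell = '.' → open
col 2: top cell = '.' → open
col 3: top cell = '.' → open
col 4: top cell = '.' → open

Answer: 0,1,2,3,4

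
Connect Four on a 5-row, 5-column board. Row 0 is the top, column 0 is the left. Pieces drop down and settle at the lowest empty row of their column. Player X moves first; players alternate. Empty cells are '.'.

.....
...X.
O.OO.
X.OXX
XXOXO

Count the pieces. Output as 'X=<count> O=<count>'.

X=7 O=6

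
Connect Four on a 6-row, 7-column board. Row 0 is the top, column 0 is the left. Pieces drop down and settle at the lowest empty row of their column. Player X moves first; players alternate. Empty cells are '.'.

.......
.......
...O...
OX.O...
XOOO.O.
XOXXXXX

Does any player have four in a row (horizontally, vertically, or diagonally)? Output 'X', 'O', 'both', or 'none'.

X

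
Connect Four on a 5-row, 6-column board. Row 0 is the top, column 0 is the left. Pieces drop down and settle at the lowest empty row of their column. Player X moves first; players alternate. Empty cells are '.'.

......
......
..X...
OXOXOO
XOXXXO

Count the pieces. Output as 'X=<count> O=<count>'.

X=7 O=6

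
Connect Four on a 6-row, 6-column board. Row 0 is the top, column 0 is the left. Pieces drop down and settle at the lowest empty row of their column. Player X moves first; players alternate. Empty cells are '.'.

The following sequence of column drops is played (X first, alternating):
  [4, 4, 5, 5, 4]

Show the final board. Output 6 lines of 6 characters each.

Answer: ......
......
......
....X.
....OO
....XX

Derivation:
Move 1: X drops in col 4, lands at row 5
Move 2: O drops in col 4, lands at row 4
Move 3: X drops in col 5, lands at row 5
Move 4: O drops in col 5, lands at row 4
Move 5: X drops in col 4, lands at row 3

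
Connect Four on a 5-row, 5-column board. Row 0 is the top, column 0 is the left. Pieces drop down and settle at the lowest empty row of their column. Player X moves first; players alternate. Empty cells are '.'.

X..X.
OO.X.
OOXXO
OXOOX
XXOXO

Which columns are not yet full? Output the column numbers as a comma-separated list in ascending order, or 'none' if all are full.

col 0: top cell = 'X' → FULL
col 1: top cell = '.' → open
col 2: top cell = '.' → open
col 3: top cell = 'X' → FULL
col 4: top cell = '.' → open

Answer: 1,2,4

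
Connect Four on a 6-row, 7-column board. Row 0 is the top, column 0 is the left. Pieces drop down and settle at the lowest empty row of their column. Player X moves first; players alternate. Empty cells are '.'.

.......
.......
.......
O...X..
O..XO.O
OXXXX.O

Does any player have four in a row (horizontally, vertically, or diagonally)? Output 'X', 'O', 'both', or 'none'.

X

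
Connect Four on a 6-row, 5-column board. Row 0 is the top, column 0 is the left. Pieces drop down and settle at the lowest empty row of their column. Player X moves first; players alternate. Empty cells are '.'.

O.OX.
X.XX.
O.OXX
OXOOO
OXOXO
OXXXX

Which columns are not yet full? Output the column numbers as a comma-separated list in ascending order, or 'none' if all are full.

Answer: 1,4

Derivation:
col 0: top cell = 'O' → FULL
col 1: top cell = '.' → open
col 2: top cell = 'O' → FULL
col 3: top cell = 'X' → FULL
col 4: top cell = '.' → open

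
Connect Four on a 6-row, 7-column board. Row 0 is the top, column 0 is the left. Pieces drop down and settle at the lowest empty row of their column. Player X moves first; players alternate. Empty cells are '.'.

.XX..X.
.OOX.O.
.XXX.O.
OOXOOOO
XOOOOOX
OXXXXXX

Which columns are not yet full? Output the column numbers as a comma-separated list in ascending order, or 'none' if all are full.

Answer: 0,3,4,6

Derivation:
col 0: top cell = '.' → open
col 1: top cell = 'X' → FULL
col 2: top cell = 'X' → FULL
col 3: top cell = '.' → open
col 4: top cell = '.' → open
col 5: top cell = 'X' → FULL
col 6: top cell = '.' → open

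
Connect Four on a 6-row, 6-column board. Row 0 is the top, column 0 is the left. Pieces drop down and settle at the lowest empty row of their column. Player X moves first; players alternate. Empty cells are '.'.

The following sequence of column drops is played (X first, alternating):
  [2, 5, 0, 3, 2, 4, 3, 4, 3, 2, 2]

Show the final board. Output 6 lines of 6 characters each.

Answer: ......
......
..X...
..OX..
..XXO.
X.XOOO

Derivation:
Move 1: X drops in col 2, lands at row 5
Move 2: O drops in col 5, lands at row 5
Move 3: X drops in col 0, lands at row 5
Move 4: O drops in col 3, lands at row 5
Move 5: X drops in col 2, lands at row 4
Move 6: O drops in col 4, lands at row 5
Move 7: X drops in col 3, lands at row 4
Move 8: O drops in col 4, lands at row 4
Move 9: X drops in col 3, lands at row 3
Move 10: O drops in col 2, lands at row 3
Move 11: X drops in col 2, lands at row 2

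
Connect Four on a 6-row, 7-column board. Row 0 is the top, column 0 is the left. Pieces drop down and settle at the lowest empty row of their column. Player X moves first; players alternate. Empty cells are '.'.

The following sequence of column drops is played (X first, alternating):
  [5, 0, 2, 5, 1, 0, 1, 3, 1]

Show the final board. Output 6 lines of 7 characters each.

Move 1: X drops in col 5, lands at row 5
Move 2: O drops in col 0, lands at row 5
Move 3: X drops in col 2, lands at row 5
Move 4: O drops in col 5, lands at row 4
Move 5: X drops in col 1, lands at row 5
Move 6: O drops in col 0, lands at row 4
Move 7: X drops in col 1, lands at row 4
Move 8: O drops in col 3, lands at row 5
Move 9: X drops in col 1, lands at row 3

Answer: .......
.......
.......
.X.....
OX...O.
OXXO.X.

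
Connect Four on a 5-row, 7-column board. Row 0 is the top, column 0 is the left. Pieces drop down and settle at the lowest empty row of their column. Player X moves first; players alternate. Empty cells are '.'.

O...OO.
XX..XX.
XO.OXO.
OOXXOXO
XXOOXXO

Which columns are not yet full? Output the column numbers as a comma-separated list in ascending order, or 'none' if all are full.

col 0: top cell = 'O' → FULL
col 1: top cell = '.' → open
col 2: top cell = '.' → open
col 3: top cell = '.' → open
col 4: top cell = 'O' → FULL
col 5: top cell = 'O' → FULL
col 6: top cell = '.' → open

Answer: 1,2,3,6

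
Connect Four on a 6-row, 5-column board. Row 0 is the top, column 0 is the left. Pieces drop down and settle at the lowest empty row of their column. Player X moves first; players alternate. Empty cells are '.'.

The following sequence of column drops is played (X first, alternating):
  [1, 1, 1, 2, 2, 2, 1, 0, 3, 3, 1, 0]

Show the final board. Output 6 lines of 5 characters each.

Move 1: X drops in col 1, lands at row 5
Move 2: O drops in col 1, lands at row 4
Move 3: X drops in col 1, lands at row 3
Move 4: O drops in col 2, lands at row 5
Move 5: X drops in col 2, lands at row 4
Move 6: O drops in col 2, lands at row 3
Move 7: X drops in col 1, lands at row 2
Move 8: O drops in col 0, lands at row 5
Move 9: X drops in col 3, lands at row 5
Move 10: O drops in col 3, lands at row 4
Move 11: X drops in col 1, lands at row 1
Move 12: O drops in col 0, lands at row 4

Answer: .....
.X...
.X...
.XO..
OOXO.
OXOX.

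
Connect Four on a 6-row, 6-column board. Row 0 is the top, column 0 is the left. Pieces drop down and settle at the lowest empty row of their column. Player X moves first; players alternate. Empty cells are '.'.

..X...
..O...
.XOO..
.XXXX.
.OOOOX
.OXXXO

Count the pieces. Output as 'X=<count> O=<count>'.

X=10 O=9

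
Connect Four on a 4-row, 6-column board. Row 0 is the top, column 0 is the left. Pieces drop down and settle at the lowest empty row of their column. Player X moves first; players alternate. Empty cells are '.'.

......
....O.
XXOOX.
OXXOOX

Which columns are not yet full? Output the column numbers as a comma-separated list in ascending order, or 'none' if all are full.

Answer: 0,1,2,3,4,5

Derivation:
col 0: top cell = '.' → open
col 1: top cell = '.' → open
col 2: top cell = '.' → open
col 3: top cell = '.' → open
col 4: top cell = '.' → open
col 5: top cell = '.' → open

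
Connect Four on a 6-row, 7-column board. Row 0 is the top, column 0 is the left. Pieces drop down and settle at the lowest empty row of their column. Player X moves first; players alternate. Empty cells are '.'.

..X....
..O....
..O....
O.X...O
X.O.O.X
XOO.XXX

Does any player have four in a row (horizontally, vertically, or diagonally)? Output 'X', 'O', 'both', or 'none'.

none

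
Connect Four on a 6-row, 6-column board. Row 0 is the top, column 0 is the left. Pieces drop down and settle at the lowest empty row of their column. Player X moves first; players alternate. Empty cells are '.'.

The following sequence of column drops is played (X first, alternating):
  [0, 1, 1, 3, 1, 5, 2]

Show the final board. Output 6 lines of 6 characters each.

Move 1: X drops in col 0, lands at row 5
Move 2: O drops in col 1, lands at row 5
Move 3: X drops in col 1, lands at row 4
Move 4: O drops in col 3, lands at row 5
Move 5: X drops in col 1, lands at row 3
Move 6: O drops in col 5, lands at row 5
Move 7: X drops in col 2, lands at row 5

Answer: ......
......
......
.X....
.X....
XOXO.O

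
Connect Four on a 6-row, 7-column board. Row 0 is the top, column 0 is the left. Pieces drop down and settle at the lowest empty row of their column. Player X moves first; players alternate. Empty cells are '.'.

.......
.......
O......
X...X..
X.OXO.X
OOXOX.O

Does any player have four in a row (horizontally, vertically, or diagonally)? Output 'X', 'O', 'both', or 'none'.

none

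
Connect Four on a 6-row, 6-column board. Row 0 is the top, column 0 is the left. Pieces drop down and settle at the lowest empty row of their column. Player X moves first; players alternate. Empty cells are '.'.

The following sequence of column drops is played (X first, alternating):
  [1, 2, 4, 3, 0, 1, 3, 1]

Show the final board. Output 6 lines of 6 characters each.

Answer: ......
......
......
.O....
.O.X..
XXOOX.

Derivation:
Move 1: X drops in col 1, lands at row 5
Move 2: O drops in col 2, lands at row 5
Move 3: X drops in col 4, lands at row 5
Move 4: O drops in col 3, lands at row 5
Move 5: X drops in col 0, lands at row 5
Move 6: O drops in col 1, lands at row 4
Move 7: X drops in col 3, lands at row 4
Move 8: O drops in col 1, lands at row 3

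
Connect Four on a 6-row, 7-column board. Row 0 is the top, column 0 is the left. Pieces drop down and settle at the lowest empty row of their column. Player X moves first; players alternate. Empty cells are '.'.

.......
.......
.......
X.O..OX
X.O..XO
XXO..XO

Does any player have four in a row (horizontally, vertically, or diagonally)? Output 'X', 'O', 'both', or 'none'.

none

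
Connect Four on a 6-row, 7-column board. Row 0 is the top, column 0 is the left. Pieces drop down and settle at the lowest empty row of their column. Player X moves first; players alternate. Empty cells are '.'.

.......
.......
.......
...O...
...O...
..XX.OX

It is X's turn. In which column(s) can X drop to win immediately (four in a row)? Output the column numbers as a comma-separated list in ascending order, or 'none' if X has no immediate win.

Answer: none

Derivation:
col 0: drop X → no win
col 1: drop X → no win
col 2: drop X → no win
col 3: drop X → no win
col 4: drop X → no win
col 5: drop X → no win
col 6: drop X → no win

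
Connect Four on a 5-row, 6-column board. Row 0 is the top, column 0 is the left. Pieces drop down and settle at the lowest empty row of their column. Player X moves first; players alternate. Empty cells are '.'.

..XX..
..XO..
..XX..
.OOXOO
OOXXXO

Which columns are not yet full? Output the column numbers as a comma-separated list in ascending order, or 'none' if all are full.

Answer: 0,1,4,5

Derivation:
col 0: top cell = '.' → open
col 1: top cell = '.' → open
col 2: top cell = 'X' → FULL
col 3: top cell = 'X' → FULL
col 4: top cell = '.' → open
col 5: top cell = '.' → open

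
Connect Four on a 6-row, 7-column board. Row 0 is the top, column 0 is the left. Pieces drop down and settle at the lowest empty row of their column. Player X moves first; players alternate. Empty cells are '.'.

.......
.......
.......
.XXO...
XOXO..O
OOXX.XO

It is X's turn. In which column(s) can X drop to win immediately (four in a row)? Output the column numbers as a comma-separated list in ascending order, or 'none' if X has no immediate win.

col 0: drop X → no win
col 1: drop X → no win
col 2: drop X → WIN!
col 3: drop X → no win
col 4: drop X → WIN!
col 5: drop X → no win
col 6: drop X → no win

Answer: 2,4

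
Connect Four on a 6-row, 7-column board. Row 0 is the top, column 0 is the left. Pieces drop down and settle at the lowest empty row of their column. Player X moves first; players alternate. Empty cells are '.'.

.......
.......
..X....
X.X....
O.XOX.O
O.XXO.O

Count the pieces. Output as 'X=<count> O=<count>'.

X=7 O=6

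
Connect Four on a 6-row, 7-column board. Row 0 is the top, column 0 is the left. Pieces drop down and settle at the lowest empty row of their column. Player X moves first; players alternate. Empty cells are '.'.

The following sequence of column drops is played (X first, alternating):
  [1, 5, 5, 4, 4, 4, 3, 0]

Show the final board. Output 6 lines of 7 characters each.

Move 1: X drops in col 1, lands at row 5
Move 2: O drops in col 5, lands at row 5
Move 3: X drops in col 5, lands at row 4
Move 4: O drops in col 4, lands at row 5
Move 5: X drops in col 4, lands at row 4
Move 6: O drops in col 4, lands at row 3
Move 7: X drops in col 3, lands at row 5
Move 8: O drops in col 0, lands at row 5

Answer: .......
.......
.......
....O..
....XX.
OX.XOO.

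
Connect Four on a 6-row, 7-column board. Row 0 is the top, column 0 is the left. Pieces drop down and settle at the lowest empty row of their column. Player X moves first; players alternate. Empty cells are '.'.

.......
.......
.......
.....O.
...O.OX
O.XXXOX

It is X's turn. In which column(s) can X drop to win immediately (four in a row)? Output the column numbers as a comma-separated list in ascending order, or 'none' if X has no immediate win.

Answer: 1

Derivation:
col 0: drop X → no win
col 1: drop X → WIN!
col 2: drop X → no win
col 3: drop X → no win
col 4: drop X → no win
col 5: drop X → no win
col 6: drop X → no win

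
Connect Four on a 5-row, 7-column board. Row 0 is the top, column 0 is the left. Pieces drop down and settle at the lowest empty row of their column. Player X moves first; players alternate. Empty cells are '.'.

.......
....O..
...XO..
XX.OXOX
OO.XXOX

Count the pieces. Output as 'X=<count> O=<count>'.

X=8 O=7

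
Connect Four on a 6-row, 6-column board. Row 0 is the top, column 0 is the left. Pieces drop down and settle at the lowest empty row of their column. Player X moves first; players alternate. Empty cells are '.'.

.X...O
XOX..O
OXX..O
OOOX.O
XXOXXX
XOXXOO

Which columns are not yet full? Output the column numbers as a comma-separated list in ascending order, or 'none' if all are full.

col 0: top cell = '.' → open
col 1: top cell = 'X' → FULL
col 2: top cell = '.' → open
col 3: top cell = '.' → open
col 4: top cell = '.' → open
col 5: top cell = 'O' → FULL

Answer: 0,2,3,4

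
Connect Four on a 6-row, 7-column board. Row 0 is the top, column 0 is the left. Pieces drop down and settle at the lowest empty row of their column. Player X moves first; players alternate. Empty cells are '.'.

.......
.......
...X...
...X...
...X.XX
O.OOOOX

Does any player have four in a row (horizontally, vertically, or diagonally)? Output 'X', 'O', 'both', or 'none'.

O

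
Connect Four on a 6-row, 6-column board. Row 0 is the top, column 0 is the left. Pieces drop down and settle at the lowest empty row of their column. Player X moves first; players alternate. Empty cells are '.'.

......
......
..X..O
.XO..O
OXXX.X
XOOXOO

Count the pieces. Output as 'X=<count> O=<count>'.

X=8 O=8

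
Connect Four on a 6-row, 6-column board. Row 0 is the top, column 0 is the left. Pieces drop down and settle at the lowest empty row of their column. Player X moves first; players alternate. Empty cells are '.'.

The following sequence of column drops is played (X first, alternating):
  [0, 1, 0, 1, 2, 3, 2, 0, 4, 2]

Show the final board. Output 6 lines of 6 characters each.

Move 1: X drops in col 0, lands at row 5
Move 2: O drops in col 1, lands at row 5
Move 3: X drops in col 0, lands at row 4
Move 4: O drops in col 1, lands at row 4
Move 5: X drops in col 2, lands at row 5
Move 6: O drops in col 3, lands at row 5
Move 7: X drops in col 2, lands at row 4
Move 8: O drops in col 0, lands at row 3
Move 9: X drops in col 4, lands at row 5
Move 10: O drops in col 2, lands at row 3

Answer: ......
......
......
O.O...
XOX...
XOXOX.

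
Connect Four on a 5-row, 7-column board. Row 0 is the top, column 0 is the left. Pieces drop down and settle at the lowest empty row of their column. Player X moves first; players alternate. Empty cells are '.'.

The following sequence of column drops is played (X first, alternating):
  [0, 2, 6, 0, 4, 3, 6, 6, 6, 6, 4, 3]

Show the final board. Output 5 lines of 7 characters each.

Move 1: X drops in col 0, lands at row 4
Move 2: O drops in col 2, lands at row 4
Move 3: X drops in col 6, lands at row 4
Move 4: O drops in col 0, lands at row 3
Move 5: X drops in col 4, lands at row 4
Move 6: O drops in col 3, lands at row 4
Move 7: X drops in col 6, lands at row 3
Move 8: O drops in col 6, lands at row 2
Move 9: X drops in col 6, lands at row 1
Move 10: O drops in col 6, lands at row 0
Move 11: X drops in col 4, lands at row 3
Move 12: O drops in col 3, lands at row 3

Answer: ......O
......X
......O
O..OX.X
X.OOX.X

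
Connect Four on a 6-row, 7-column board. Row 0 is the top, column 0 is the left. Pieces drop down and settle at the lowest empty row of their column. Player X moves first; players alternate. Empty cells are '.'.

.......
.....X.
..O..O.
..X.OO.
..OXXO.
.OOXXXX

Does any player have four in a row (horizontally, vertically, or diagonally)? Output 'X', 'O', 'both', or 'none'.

X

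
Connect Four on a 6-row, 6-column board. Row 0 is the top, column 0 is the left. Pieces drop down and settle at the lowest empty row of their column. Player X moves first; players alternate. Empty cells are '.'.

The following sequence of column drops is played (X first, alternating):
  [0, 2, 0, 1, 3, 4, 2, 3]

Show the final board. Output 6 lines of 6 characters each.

Answer: ......
......
......
......
X.XO..
XOOXO.

Derivation:
Move 1: X drops in col 0, lands at row 5
Move 2: O drops in col 2, lands at row 5
Move 3: X drops in col 0, lands at row 4
Move 4: O drops in col 1, lands at row 5
Move 5: X drops in col 3, lands at row 5
Move 6: O drops in col 4, lands at row 5
Move 7: X drops in col 2, lands at row 4
Move 8: O drops in col 3, lands at row 4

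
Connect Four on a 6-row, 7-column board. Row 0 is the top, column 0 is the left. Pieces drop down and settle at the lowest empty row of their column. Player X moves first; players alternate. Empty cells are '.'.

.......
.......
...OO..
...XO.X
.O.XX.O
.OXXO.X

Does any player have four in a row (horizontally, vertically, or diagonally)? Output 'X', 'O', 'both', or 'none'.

none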